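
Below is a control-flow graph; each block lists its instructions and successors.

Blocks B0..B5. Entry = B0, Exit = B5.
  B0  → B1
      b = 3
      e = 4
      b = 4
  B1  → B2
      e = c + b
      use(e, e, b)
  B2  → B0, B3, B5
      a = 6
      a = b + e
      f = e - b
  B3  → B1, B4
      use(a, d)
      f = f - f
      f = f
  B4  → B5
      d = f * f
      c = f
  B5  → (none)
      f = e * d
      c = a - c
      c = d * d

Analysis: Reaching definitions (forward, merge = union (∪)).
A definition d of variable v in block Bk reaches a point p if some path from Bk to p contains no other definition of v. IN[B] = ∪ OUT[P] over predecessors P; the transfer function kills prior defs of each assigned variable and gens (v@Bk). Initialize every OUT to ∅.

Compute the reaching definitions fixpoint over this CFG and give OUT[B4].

Answer: {a@B2, b@B0, c@B4, d@B4, e@B1, f@B3}

Working:
Fixpoint table:
  B0:  IN={a@B2, b@B0, e@B1, f@B2}  OUT={a@B2, b@B0, e@B0, f@B2}
  B1:  IN={a@B2, b@B0, e@B0, e@B1, f@B2, f@B3}  OUT={a@B2, b@B0, e@B1, f@B2, f@B3}
  B2:  IN={a@B2, b@B0, e@B1, f@B2, f@B3}  OUT={a@B2, b@B0, e@B1, f@B2}
  B3:  IN={a@B2, b@B0, e@B1, f@B2}  OUT={a@B2, b@B0, e@B1, f@B3}
  B4:  IN={a@B2, b@B0, e@B1, f@B3}  OUT={a@B2, b@B0, c@B4, d@B4, e@B1, f@B3}
  B5:  IN={a@B2, b@B0, c@B4, d@B4, e@B1, f@B2, f@B3}  OUT={a@B2, b@B0, c@B5, d@B4, e@B1, f@B5}

Merge at B4: IN[B4] = OUT[B3] = {a@B2, b@B0, e@B1, f@B3}
Applying B4's transfer function to that IN value gives OUT[B4] (row B4 above).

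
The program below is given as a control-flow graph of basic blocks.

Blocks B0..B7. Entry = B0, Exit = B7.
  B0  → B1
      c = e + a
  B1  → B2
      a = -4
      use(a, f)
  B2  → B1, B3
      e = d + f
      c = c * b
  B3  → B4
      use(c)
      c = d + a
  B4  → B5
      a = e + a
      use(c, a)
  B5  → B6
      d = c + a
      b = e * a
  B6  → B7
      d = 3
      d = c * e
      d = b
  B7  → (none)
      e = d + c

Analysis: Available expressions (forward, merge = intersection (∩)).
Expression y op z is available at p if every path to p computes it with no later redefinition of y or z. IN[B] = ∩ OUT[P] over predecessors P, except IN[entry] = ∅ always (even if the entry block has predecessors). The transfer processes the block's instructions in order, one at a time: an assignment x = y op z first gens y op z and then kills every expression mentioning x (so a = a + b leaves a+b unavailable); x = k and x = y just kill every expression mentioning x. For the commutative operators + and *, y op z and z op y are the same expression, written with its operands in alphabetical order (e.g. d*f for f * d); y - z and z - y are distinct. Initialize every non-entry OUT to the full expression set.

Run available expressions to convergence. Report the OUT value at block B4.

Fixpoint table:
  B0:  IN={}  OUT={a+e}
  B1:  IN={}  OUT={}
  B2:  IN={}  OUT={d+f}
  B3:  IN={d+f}  OUT={a+d, d+f}
  B4:  IN={a+d, d+f}  OUT={d+f}
  B5:  IN={d+f}  OUT={a*e, a+c}
  B6:  IN={a*e, a+c}  OUT={a*e, a+c, c*e}
  B7:  IN={a*e, a+c, c*e}  OUT={a+c, c+d}

Merge at B4: IN[B4] = OUT[B3] = {a+d, d+f}
Applying B4's transfer function to that IN value gives OUT[B4] (row B4 above).

Answer: {d+f}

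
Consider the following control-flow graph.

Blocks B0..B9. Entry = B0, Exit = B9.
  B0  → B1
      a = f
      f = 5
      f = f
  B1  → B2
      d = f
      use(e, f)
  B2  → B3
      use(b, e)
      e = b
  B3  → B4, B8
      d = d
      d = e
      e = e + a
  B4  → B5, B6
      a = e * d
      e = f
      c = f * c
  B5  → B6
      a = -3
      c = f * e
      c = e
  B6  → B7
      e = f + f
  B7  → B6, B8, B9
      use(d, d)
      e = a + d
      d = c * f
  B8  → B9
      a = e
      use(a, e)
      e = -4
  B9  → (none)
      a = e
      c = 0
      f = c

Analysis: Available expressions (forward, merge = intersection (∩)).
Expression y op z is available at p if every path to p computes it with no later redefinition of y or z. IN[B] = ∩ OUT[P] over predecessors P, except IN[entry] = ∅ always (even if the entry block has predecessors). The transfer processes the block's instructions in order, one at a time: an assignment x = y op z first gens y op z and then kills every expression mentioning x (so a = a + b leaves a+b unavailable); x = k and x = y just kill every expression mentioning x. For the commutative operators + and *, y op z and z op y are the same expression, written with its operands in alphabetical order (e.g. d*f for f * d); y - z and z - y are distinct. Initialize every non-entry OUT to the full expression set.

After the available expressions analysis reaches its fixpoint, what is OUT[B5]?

Answer: {e*f}

Derivation:
Fixpoint table:
  B0: | IN={} | OUT={}
  B1: | IN={} | OUT={}
  B2: | IN={} | OUT={}
  B3: | IN={} | OUT={}
  B4: | IN={} | OUT={}
  B5: | IN={} | OUT={e*f}
  B6: | IN={} | OUT={f+f}
  B7: | IN={f+f} | OUT={c*f, f+f}
  B8: | IN={} | OUT={}
  B9: | IN={} | OUT={}

Merge at B5: IN[B5] = OUT[B4] = {}
Applying B5's transfer function to that IN value gives OUT[B5] (row B5 above).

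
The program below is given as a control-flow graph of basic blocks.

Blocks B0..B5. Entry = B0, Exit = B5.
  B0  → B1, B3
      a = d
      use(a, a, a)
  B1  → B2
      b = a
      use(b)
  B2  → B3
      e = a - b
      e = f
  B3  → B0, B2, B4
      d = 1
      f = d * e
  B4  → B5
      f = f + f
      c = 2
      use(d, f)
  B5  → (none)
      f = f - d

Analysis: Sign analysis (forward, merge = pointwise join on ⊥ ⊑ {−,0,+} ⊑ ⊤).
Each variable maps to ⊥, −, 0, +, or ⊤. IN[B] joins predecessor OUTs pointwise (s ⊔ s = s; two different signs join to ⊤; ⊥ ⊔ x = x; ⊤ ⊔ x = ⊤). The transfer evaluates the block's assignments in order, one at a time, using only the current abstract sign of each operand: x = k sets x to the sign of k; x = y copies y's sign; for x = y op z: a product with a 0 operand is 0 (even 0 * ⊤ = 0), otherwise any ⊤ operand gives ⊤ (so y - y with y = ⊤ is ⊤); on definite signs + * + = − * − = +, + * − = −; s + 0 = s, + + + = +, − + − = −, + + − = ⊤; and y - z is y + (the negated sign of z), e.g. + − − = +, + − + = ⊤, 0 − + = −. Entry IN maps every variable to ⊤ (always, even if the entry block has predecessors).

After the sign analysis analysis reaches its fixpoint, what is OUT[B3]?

Per-block solution:
  B0:  IN=(all ⊤)  OUT=(all ⊤)
  B1:  IN=(all ⊤)  OUT=(all ⊤)
  B2:  IN=(all ⊤)  OUT=(all ⊤)
  B3:  IN=(all ⊤)  OUT={d:+; rest ⊤}
  B4:  IN={d:+; rest ⊤}  OUT={c:+, d:+; rest ⊤}
  B5:  IN={c:+, d:+; rest ⊤}  OUT={c:+, d:+; rest ⊤}

Merge at B3: IN[B3] = OUT[B0] ⊔ OUT[B2] = {a: ⊤, b: ⊤, c: ⊤, d: ⊤, e: ⊤, f: ⊤}
Applying B3's transfer function to that IN value gives OUT[B3] (row B3 above).

Answer: {a: ⊤, b: ⊤, c: ⊤, d: +, e: ⊤, f: ⊤}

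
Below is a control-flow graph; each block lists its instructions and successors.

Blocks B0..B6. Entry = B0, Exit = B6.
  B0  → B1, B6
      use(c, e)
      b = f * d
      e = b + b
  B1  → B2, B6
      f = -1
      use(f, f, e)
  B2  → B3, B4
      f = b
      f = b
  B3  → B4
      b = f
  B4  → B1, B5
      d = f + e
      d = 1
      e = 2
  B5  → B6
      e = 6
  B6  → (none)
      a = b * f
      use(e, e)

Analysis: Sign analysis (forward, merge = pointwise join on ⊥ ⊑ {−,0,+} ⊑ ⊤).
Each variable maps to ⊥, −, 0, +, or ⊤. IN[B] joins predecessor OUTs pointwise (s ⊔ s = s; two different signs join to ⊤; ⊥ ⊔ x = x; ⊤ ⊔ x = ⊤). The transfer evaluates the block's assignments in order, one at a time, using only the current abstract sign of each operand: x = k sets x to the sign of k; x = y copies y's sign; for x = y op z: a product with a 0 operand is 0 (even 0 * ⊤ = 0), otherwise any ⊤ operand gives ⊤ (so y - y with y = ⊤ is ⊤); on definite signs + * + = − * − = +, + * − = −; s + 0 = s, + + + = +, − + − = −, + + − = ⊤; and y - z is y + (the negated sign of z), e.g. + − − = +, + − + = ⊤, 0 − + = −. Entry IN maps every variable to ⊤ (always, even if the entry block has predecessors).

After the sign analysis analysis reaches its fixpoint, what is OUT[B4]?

Converged values:
  B0:   IN=(all ⊤)   OUT=(all ⊤)
  B1:   IN=(all ⊤)   OUT={f:-; rest ⊤}
  B2:   IN={f:-; rest ⊤}   OUT=(all ⊤)
  B3:   IN=(all ⊤)   OUT=(all ⊤)
  B4:   IN=(all ⊤)   OUT={d:+, e:+; rest ⊤}
  B5:   IN={d:+, e:+; rest ⊤}   OUT={d:+, e:+; rest ⊤}
  B6:   IN=(all ⊤)   OUT=(all ⊤)

Merge at B4: IN[B4] = OUT[B2] ⊔ OUT[B3] = {a: ⊤, b: ⊤, c: ⊤, d: ⊤, e: ⊤, f: ⊤}
Applying B4's transfer function to that IN value gives OUT[B4] (row B4 above).

Answer: {a: ⊤, b: ⊤, c: ⊤, d: +, e: +, f: ⊤}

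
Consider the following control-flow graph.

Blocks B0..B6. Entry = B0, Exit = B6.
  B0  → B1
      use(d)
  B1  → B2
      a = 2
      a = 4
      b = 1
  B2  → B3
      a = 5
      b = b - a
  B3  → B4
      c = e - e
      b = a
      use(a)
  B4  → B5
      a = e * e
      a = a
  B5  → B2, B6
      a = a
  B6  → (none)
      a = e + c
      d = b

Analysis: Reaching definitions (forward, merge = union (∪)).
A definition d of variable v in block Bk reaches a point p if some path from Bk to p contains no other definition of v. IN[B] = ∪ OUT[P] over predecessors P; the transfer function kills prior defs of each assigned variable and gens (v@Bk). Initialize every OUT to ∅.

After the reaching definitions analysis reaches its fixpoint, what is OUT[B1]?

Fixpoint table:
  B0:  IN={}  OUT={}
  B1:  IN={}  OUT={a@B1, b@B1}
  B2:  IN={a@B1, a@B5, b@B1, b@B3, c@B3}  OUT={a@B2, b@B2, c@B3}
  B3:  IN={a@B2, b@B2, c@B3}  OUT={a@B2, b@B3, c@B3}
  B4:  IN={a@B2, b@B3, c@B3}  OUT={a@B4, b@B3, c@B3}
  B5:  IN={a@B4, b@B3, c@B3}  OUT={a@B5, b@B3, c@B3}
  B6:  IN={a@B5, b@B3, c@B3}  OUT={a@B6, b@B3, c@B3, d@B6}

Merge at B1: IN[B1] = OUT[B0] = {}
Applying B1's transfer function to that IN value gives OUT[B1] (row B1 above).

Answer: {a@B1, b@B1}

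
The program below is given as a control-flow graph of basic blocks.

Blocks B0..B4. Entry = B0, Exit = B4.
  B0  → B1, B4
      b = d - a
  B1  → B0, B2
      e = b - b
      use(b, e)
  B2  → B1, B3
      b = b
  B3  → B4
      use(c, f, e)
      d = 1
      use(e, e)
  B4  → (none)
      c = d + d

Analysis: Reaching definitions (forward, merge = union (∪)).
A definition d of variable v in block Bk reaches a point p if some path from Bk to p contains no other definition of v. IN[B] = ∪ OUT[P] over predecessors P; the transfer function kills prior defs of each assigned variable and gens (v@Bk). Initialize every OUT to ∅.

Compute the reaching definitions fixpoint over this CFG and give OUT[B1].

Converged values:
  B0:  IN={b@B0, b@B2, e@B1}  OUT={b@B0, e@B1}
  B1:  IN={b@B0, b@B2, e@B1}  OUT={b@B0, b@B2, e@B1}
  B2:  IN={b@B0, b@B2, e@B1}  OUT={b@B2, e@B1}
  B3:  IN={b@B2, e@B1}  OUT={b@B2, d@B3, e@B1}
  B4:  IN={b@B0, b@B2, d@B3, e@B1}  OUT={b@B0, b@B2, c@B4, d@B3, e@B1}

Merge at B1: IN[B1] = OUT[B0] ⊔ OUT[B2] = {b@B0, b@B2, e@B1}
Applying B1's transfer function to that IN value gives OUT[B1] (row B1 above).

Answer: {b@B0, b@B2, e@B1}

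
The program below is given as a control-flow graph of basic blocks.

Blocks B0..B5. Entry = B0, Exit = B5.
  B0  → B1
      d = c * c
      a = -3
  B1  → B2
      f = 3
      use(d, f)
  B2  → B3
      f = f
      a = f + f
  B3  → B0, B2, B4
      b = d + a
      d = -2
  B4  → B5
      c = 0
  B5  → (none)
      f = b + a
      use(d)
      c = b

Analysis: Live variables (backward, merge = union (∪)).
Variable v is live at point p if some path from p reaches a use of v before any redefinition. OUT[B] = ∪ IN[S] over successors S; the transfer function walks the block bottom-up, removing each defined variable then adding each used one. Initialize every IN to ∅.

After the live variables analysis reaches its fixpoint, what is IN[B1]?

Fixpoint table:
  B0: | IN={c} | OUT={c, d}
  B1: | IN={c, d} | OUT={c, d, f}
  B2: | IN={c, d, f} | OUT={a, c, d, f}
  B3: | IN={a, c, d, f} | OUT={a, b, c, d, f}
  B4: | IN={a, b, d} | OUT={a, b, d}
  B5: | IN={a, b, d} | OUT={}

Merge at B1: OUT[B1] = IN[B2] = {c, d, f}
Applying B1's transfer function to that OUT value gives IN[B1] (row B1 above).

Answer: {c, d}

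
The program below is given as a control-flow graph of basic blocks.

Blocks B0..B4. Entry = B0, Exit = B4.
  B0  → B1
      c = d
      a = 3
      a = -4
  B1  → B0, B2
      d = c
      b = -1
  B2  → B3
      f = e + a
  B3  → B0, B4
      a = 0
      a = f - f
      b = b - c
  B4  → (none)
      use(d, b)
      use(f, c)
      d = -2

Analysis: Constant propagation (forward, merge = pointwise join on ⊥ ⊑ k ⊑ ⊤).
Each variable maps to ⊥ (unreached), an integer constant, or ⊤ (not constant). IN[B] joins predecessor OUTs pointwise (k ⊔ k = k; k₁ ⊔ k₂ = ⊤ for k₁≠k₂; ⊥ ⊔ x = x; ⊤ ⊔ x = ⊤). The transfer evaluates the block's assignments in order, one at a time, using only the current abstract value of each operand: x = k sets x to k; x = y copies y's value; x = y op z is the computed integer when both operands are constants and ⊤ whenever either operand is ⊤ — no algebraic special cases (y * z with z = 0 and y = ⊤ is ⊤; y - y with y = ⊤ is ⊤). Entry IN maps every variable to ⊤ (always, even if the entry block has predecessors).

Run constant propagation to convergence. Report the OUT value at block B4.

Converged values:
  B0:   IN=(all ⊤)   OUT={a:-4; rest ⊤}
  B1:   IN={a:-4; rest ⊤}   OUT={a:-4, b:-1; rest ⊤}
  B2:   IN={a:-4, b:-1; rest ⊤}   OUT={a:-4, b:-1; rest ⊤}
  B3:   IN={a:-4, b:-1; rest ⊤}   OUT=(all ⊤)
  B4:   IN=(all ⊤)   OUT={d:-2; rest ⊤}

Merge at B4: IN[B4] = OUT[B3] = {a: ⊤, b: ⊤, c: ⊤, d: ⊤, e: ⊤, f: ⊤}
Applying B4's transfer function to that IN value gives OUT[B4] (row B4 above).

Answer: {a: ⊤, b: ⊤, c: ⊤, d: -2, e: ⊤, f: ⊤}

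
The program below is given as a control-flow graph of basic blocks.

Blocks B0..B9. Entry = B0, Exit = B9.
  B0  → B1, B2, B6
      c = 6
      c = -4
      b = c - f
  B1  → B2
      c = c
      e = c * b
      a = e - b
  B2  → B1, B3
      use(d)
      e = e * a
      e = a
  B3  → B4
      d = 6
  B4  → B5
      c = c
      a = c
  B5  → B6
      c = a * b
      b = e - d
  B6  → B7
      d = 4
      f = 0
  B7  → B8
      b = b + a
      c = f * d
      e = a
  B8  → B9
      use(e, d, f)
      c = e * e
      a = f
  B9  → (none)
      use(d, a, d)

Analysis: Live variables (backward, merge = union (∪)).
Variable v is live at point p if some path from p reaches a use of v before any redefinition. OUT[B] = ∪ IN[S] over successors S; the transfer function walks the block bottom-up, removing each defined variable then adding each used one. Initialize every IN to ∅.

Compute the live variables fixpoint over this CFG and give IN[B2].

Answer: {a, b, c, d, e}

Working:
Converged values:
  B0:  IN={a, d, e, f}  OUT={a, b, c, d, e}
  B1:  IN={b, c, d}  OUT={a, b, c, d, e}
  B2:  IN={a, b, c, d, e}  OUT={b, c, d, e}
  B3:  IN={b, c, e}  OUT={b, c, d, e}
  B4:  IN={b, c, d, e}  OUT={a, b, d, e}
  B5:  IN={a, b, d, e}  OUT={a, b}
  B6:  IN={a, b}  OUT={a, b, d, f}
  B7:  IN={a, b, d, f}  OUT={d, e, f}
  B8:  IN={d, e, f}  OUT={a, d}
  B9:  IN={a, d}  OUT={}

Merge at B2: OUT[B2] = IN[B1] ⊔ IN[B3] = {b, c, d, e}
Applying B2's transfer function to that OUT value gives IN[B2] (row B2 above).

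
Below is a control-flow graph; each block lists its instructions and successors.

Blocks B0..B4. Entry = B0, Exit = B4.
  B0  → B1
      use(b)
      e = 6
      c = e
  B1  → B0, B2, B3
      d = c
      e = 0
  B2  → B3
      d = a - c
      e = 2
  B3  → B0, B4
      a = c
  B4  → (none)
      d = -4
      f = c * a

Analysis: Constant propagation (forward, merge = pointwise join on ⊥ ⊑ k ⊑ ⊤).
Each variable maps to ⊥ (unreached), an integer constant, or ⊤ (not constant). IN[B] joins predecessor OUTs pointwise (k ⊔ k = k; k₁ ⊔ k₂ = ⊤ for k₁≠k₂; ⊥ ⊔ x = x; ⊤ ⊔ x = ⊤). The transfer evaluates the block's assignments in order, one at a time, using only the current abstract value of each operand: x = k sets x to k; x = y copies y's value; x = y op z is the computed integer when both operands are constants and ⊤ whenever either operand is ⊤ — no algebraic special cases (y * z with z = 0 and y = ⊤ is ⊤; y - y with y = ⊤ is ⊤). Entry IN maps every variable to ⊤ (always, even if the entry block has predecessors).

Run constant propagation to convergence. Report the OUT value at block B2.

Per-block solution:
  B0: | IN=(all ⊤) | OUT={c:6, e:6; rest ⊤}
  B1: | IN={c:6, e:6; rest ⊤} | OUT={c:6, d:6, e:0; rest ⊤}
  B2: | IN={c:6, d:6, e:0; rest ⊤} | OUT={c:6, e:2; rest ⊤}
  B3: | IN={c:6; rest ⊤} | OUT={a:6, c:6; rest ⊤}
  B4: | IN={a:6, c:6; rest ⊤} | OUT={a:6, c:6, d:-4, f:36; rest ⊤}

Merge at B2: IN[B2] = OUT[B1] = {a: ⊤, b: ⊤, c: 6, d: 6, e: 0, f: ⊤}
Applying B2's transfer function to that IN value gives OUT[B2] (row B2 above).

Answer: {a: ⊤, b: ⊤, c: 6, d: ⊤, e: 2, f: ⊤}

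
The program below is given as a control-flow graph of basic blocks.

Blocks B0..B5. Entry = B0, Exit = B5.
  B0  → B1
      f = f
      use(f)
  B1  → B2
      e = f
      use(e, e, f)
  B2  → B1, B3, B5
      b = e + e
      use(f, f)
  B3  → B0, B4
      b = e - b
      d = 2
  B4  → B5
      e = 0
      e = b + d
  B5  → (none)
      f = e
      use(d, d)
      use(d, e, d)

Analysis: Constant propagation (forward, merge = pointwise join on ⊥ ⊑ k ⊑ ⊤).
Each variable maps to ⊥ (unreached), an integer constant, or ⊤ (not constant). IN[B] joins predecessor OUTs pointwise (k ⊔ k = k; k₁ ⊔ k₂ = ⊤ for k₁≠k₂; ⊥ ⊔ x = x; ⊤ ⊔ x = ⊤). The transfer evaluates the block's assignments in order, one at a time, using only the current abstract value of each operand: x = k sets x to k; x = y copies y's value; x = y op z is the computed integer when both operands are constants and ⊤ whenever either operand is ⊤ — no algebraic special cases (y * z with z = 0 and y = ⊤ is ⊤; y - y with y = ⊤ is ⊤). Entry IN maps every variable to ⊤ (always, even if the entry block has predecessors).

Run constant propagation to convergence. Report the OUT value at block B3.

Fixpoint table:
  B0:  IN=(all ⊤)  OUT=(all ⊤)
  B1:  IN=(all ⊤)  OUT=(all ⊤)
  B2:  IN=(all ⊤)  OUT=(all ⊤)
  B3:  IN=(all ⊤)  OUT={d:2; rest ⊤}
  B4:  IN={d:2; rest ⊤}  OUT={d:2; rest ⊤}
  B5:  IN=(all ⊤)  OUT=(all ⊤)

Merge at B3: IN[B3] = OUT[B2] = {a: ⊤, b: ⊤, c: ⊤, d: ⊤, e: ⊤, f: ⊤}
Applying B3's transfer function to that IN value gives OUT[B3] (row B3 above).

Answer: {a: ⊤, b: ⊤, c: ⊤, d: 2, e: ⊤, f: ⊤}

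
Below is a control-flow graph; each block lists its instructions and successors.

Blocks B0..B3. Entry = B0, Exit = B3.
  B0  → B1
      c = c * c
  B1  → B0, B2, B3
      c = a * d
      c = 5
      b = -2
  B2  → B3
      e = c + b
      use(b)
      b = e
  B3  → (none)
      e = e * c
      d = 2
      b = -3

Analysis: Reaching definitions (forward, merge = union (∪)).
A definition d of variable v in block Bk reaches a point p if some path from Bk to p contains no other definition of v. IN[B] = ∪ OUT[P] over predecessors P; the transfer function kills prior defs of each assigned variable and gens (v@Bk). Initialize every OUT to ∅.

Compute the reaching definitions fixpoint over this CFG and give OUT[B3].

Answer: {b@B3, c@B1, d@B3, e@B3}

Trace:
Converged values:
  B0: | IN={b@B1, c@B1} | OUT={b@B1, c@B0}
  B1: | IN={b@B1, c@B0} | OUT={b@B1, c@B1}
  B2: | IN={b@B1, c@B1} | OUT={b@B2, c@B1, e@B2}
  B3: | IN={b@B1, b@B2, c@B1, e@B2} | OUT={b@B3, c@B1, d@B3, e@B3}

Merge at B3: IN[B3] = OUT[B1] ⊔ OUT[B2] = {b@B1, b@B2, c@B1, e@B2}
Applying B3's transfer function to that IN value gives OUT[B3] (row B3 above).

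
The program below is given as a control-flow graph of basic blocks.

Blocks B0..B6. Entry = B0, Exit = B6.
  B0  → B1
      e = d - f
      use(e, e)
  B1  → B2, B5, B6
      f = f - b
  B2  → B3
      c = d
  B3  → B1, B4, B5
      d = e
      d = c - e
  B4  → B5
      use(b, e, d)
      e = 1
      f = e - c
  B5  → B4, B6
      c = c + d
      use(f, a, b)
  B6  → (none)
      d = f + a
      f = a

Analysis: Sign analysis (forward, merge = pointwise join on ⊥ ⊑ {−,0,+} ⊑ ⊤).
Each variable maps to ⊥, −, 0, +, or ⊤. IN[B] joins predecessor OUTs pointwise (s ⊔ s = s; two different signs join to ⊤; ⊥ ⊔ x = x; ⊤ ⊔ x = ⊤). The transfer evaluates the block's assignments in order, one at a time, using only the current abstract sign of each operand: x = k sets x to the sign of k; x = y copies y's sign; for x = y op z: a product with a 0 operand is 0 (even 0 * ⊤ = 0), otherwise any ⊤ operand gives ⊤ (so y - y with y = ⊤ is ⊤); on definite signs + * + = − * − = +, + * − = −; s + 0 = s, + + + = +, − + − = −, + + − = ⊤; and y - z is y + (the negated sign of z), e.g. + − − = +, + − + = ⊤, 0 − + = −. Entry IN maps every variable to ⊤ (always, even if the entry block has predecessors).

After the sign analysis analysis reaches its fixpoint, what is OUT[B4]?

Answer: {a: ⊤, b: ⊤, c: ⊤, d: ⊤, e: +, f: ⊤}

Working:
Fixpoint table:
  B0: | IN=(all ⊤) | OUT=(all ⊤)
  B1: | IN=(all ⊤) | OUT=(all ⊤)
  B2: | IN=(all ⊤) | OUT=(all ⊤)
  B3: | IN=(all ⊤) | OUT=(all ⊤)
  B4: | IN=(all ⊤) | OUT={e:+; rest ⊤}
  B5: | IN=(all ⊤) | OUT=(all ⊤)
  B6: | IN=(all ⊤) | OUT=(all ⊤)

Merge at B4: IN[B4] = OUT[B3] ⊔ OUT[B5] = {a: ⊤, b: ⊤, c: ⊤, d: ⊤, e: ⊤, f: ⊤}
Applying B4's transfer function to that IN value gives OUT[B4] (row B4 above).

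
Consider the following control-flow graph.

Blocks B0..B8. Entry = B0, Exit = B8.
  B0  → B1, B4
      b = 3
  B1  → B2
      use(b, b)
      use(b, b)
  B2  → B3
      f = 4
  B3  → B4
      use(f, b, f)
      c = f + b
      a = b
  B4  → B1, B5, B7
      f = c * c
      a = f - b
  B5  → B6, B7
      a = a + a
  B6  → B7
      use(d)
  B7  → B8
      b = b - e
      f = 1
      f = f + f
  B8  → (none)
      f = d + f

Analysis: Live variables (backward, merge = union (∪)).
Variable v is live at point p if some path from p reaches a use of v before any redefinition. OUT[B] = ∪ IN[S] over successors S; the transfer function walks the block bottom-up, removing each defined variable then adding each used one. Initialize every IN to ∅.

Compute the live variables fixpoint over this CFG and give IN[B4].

Answer: {b, c, d, e}

Working:
Per-block solution:
  B0:  IN={c, d, e}  OUT={b, c, d, e}
  B1:  IN={b, d, e}  OUT={b, d, e}
  B2:  IN={b, d, e}  OUT={b, d, e, f}
  B3:  IN={b, d, e, f}  OUT={b, c, d, e}
  B4:  IN={b, c, d, e}  OUT={a, b, d, e}
  B5:  IN={a, b, d, e}  OUT={b, d, e}
  B6:  IN={b, d, e}  OUT={b, d, e}
  B7:  IN={b, d, e}  OUT={d, f}
  B8:  IN={d, f}  OUT={}

Merge at B4: OUT[B4] = IN[B1] ⊔ IN[B5] ⊔ IN[B7] = {a, b, d, e}
Applying B4's transfer function to that OUT value gives IN[B4] (row B4 above).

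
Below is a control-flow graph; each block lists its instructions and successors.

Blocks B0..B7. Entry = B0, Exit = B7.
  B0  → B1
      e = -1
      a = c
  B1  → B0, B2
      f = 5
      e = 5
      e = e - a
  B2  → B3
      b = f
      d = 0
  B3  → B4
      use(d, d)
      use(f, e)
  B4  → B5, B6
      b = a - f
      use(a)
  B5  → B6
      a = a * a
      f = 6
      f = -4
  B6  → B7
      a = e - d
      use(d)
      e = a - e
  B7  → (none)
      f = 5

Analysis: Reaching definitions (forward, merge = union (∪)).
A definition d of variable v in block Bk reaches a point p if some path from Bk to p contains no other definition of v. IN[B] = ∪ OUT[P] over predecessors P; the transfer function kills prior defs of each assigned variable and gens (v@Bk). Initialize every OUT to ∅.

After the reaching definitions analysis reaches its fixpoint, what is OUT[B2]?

Converged values:
  B0:  IN={a@B0, e@B1, f@B1}  OUT={a@B0, e@B0, f@B1}
  B1:  IN={a@B0, e@B0, f@B1}  OUT={a@B0, e@B1, f@B1}
  B2:  IN={a@B0, e@B1, f@B1}  OUT={a@B0, b@B2, d@B2, e@B1, f@B1}
  B3:  IN={a@B0, b@B2, d@B2, e@B1, f@B1}  OUT={a@B0, b@B2, d@B2, e@B1, f@B1}
  B4:  IN={a@B0, b@B2, d@B2, e@B1, f@B1}  OUT={a@B0, b@B4, d@B2, e@B1, f@B1}
  B5:  IN={a@B0, b@B4, d@B2, e@B1, f@B1}  OUT={a@B5, b@B4, d@B2, e@B1, f@B5}
  B6:  IN={a@B0, a@B5, b@B4, d@B2, e@B1, f@B1, f@B5}  OUT={a@B6, b@B4, d@B2, e@B6, f@B1, f@B5}
  B7:  IN={a@B6, b@B4, d@B2, e@B6, f@B1, f@B5}  OUT={a@B6, b@B4, d@B2, e@B6, f@B7}

Merge at B2: IN[B2] = OUT[B1] = {a@B0, e@B1, f@B1}
Applying B2's transfer function to that IN value gives OUT[B2] (row B2 above).

Answer: {a@B0, b@B2, d@B2, e@B1, f@B1}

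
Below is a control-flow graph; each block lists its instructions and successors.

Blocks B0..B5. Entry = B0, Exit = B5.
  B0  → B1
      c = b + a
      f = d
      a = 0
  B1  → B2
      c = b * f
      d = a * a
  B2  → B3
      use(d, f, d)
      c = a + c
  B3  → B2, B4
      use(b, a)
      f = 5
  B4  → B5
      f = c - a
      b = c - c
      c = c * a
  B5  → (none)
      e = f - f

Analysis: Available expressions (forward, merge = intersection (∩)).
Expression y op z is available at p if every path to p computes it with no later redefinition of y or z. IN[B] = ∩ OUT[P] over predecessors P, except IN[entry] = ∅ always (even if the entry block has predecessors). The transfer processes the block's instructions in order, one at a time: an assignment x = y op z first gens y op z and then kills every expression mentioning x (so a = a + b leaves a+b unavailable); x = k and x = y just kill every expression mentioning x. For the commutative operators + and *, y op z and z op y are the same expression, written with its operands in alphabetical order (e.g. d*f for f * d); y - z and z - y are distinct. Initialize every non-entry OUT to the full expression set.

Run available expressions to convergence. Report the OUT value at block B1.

Answer: {a*a, b*f}

Trace:
Per-block solution:
  B0:  IN={}  OUT={}
  B1:  IN={}  OUT={a*a, b*f}
  B2:  IN={a*a}  OUT={a*a}
  B3:  IN={a*a}  OUT={a*a}
  B4:  IN={a*a}  OUT={a*a}
  B5:  IN={a*a}  OUT={a*a, f-f}

Merge at B1: IN[B1] = OUT[B0] = {}
Applying B1's transfer function to that IN value gives OUT[B1] (row B1 above).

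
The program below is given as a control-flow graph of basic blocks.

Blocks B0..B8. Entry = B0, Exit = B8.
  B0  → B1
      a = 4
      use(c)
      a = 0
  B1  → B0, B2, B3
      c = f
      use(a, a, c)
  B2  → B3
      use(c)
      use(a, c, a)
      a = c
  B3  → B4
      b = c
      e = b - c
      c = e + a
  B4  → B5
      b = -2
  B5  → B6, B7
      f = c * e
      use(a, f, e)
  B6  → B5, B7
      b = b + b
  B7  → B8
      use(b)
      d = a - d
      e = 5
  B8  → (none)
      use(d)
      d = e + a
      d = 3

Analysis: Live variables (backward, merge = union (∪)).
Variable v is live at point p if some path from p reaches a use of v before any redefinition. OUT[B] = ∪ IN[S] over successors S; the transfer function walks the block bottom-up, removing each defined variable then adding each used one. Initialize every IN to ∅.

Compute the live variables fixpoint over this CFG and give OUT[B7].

Answer: {a, d, e}

Working:
Per-block solution:
  B0:  IN={c, d, f}  OUT={a, d, f}
  B1:  IN={a, d, f}  OUT={a, c, d, f}
  B2:  IN={a, c, d}  OUT={a, c, d}
  B3:  IN={a, c, d}  OUT={a, c, d, e}
  B4:  IN={a, c, d, e}  OUT={a, b, c, d, e}
  B5:  IN={a, b, c, d, e}  OUT={a, b, c, d, e}
  B6:  IN={a, b, c, d, e}  OUT={a, b, c, d, e}
  B7:  IN={a, b, d}  OUT={a, d, e}
  B8:  IN={a, d, e}  OUT={}

Merge at B7: OUT[B7] = IN[B8] = {a, d, e}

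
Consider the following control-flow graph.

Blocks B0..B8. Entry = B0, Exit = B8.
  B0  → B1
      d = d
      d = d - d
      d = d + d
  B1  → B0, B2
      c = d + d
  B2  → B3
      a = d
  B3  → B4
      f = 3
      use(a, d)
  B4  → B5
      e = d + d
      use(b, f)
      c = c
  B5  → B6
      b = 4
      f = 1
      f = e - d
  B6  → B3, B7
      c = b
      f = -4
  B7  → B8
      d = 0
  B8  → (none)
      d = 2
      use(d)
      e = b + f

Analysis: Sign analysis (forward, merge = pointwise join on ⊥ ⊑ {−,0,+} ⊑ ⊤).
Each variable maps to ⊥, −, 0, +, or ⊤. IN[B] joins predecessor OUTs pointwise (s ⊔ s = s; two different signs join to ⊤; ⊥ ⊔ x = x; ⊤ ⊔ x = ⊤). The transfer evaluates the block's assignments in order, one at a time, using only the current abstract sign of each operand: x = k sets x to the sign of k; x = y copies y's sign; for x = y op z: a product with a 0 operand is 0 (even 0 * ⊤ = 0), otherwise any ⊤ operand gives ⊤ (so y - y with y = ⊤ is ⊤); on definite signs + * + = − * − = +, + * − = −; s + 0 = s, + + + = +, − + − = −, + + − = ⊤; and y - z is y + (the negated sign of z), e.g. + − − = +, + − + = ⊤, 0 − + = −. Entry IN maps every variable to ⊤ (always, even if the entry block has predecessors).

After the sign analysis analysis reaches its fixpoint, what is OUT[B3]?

Answer: {a: ⊤, b: ⊤, c: ⊤, d: ⊤, e: ⊤, f: +}

Derivation:
Per-block solution:
  B0: | IN=(all ⊤) | OUT=(all ⊤)
  B1: | IN=(all ⊤) | OUT=(all ⊤)
  B2: | IN=(all ⊤) | OUT=(all ⊤)
  B3: | IN=(all ⊤) | OUT={f:+; rest ⊤}
  B4: | IN={f:+; rest ⊤} | OUT={f:+; rest ⊤}
  B5: | IN={f:+; rest ⊤} | OUT={b:+; rest ⊤}
  B6: | IN={b:+; rest ⊤} | OUT={b:+, c:+, f:-; rest ⊤}
  B7: | IN={b:+, c:+, f:-; rest ⊤} | OUT={b:+, c:+, d:0, f:-; rest ⊤}
  B8: | IN={b:+, c:+, d:0, f:-; rest ⊤} | OUT={b:+, c:+, d:+, f:-; rest ⊤}

Merge at B3: IN[B3] = OUT[B2] ⊔ OUT[B6] = {a: ⊤, b: ⊤, c: ⊤, d: ⊤, e: ⊤, f: ⊤}
Applying B3's transfer function to that IN value gives OUT[B3] (row B3 above).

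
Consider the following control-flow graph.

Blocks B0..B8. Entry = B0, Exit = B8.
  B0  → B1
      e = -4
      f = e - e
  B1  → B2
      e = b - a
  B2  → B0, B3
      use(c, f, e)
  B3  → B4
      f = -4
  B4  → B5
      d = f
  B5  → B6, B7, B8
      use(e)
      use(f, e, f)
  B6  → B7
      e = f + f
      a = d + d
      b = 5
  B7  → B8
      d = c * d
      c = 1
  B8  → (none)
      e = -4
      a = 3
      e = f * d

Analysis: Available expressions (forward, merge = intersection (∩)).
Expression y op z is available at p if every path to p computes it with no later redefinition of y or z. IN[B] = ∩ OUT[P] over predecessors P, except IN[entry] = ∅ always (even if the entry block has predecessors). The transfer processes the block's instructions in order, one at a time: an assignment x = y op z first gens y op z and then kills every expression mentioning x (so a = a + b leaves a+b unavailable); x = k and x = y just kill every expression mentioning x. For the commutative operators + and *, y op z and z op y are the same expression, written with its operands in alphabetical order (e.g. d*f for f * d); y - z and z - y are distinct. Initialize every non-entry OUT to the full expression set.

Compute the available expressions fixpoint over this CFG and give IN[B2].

Answer: {b-a}

Trace:
Per-block solution:
  B0:  IN={}  OUT={e-e}
  B1:  IN={e-e}  OUT={b-a}
  B2:  IN={b-a}  OUT={b-a}
  B3:  IN={b-a}  OUT={b-a}
  B4:  IN={b-a}  OUT={b-a}
  B5:  IN={b-a}  OUT={b-a}
  B6:  IN={b-a}  OUT={d+d, f+f}
  B7:  IN={}  OUT={}
  B8:  IN={}  OUT={d*f}

Merge at B2: IN[B2] = OUT[B1] = {b-a}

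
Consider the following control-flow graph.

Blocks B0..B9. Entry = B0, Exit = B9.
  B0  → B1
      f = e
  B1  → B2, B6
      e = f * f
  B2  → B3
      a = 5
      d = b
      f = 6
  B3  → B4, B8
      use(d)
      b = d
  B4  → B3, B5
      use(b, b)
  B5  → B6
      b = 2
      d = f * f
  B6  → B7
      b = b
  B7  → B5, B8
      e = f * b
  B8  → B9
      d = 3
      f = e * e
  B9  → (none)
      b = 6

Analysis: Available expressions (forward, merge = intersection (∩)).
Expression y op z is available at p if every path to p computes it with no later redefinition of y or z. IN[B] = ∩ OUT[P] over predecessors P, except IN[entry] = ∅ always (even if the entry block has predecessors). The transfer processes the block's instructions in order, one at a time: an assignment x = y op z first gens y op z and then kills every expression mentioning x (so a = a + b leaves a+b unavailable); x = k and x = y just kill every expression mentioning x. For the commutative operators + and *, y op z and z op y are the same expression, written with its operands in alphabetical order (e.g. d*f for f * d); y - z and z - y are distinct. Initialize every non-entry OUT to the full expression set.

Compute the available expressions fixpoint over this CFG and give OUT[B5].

Answer: {f*f}

Derivation:
Converged values:
  B0:   IN={}   OUT={}
  B1:   IN={}   OUT={f*f}
  B2:   IN={f*f}   OUT={}
  B3:   IN={}   OUT={}
  B4:   IN={}   OUT={}
  B5:   IN={}   OUT={f*f}
  B6:   IN={f*f}   OUT={f*f}
  B7:   IN={f*f}   OUT={b*f, f*f}
  B8:   IN={}   OUT={e*e}
  B9:   IN={e*e}   OUT={e*e}

Merge at B5: IN[B5] = OUT[B4] ∩ OUT[B7] = {}
Applying B5's transfer function to that IN value gives OUT[B5] (row B5 above).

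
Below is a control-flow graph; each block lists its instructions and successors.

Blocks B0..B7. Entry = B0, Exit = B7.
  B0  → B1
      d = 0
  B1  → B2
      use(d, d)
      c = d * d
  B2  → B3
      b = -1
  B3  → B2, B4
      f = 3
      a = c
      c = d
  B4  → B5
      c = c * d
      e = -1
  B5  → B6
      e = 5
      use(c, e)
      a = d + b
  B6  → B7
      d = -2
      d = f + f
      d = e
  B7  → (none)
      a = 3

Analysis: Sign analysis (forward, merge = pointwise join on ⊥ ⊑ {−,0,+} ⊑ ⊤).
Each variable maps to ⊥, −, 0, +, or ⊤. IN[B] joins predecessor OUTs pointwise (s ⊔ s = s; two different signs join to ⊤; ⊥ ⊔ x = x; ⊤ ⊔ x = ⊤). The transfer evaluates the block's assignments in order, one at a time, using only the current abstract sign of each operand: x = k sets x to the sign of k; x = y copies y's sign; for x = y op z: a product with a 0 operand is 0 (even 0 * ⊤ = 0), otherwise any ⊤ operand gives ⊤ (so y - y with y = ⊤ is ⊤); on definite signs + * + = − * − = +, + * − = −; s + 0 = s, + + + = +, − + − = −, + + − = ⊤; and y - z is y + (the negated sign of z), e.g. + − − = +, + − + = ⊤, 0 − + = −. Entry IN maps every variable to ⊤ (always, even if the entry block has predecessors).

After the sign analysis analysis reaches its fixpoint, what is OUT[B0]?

Fixpoint table:
  B0: | IN=(all ⊤) | OUT={d:0; rest ⊤}
  B1: | IN={d:0; rest ⊤} | OUT={c:0, d:0; rest ⊤}
  B2: | IN={c:0, d:0; rest ⊤} | OUT={b:-, c:0, d:0; rest ⊤}
  B3: | IN={b:-, c:0, d:0; rest ⊤} | OUT={a:0, b:-, c:0, d:0, f:+; rest ⊤}
  B4: | IN={a:0, b:-, c:0, d:0, f:+; rest ⊤} | OUT={a:0, b:-, c:0, d:0, e:-, f:+; rest ⊤}
  B5: | IN={a:0, b:-, c:0, d:0, e:-, f:+; rest ⊤} | OUT={a:-, b:-, c:0, d:0, e:+, f:+; rest ⊤}
  B6: | IN={a:-, b:-, c:0, d:0, e:+, f:+; rest ⊤} | OUT={a:-, b:-, c:0, d:+, e:+, f:+; rest ⊤}
  B7: | IN={a:-, b:-, c:0, d:+, e:+, f:+; rest ⊤} | OUT={a:+, b:-, c:0, d:+, e:+, f:+; rest ⊤}

B0 is the boundary node: IN[B0] = {a: ⊤, b: ⊤, c: ⊤, d: ⊤, e: ⊤, f: ⊤}
Applying B0's transfer function to that IN value gives OUT[B0] (row B0 above).

Answer: {a: ⊤, b: ⊤, c: ⊤, d: 0, e: ⊤, f: ⊤}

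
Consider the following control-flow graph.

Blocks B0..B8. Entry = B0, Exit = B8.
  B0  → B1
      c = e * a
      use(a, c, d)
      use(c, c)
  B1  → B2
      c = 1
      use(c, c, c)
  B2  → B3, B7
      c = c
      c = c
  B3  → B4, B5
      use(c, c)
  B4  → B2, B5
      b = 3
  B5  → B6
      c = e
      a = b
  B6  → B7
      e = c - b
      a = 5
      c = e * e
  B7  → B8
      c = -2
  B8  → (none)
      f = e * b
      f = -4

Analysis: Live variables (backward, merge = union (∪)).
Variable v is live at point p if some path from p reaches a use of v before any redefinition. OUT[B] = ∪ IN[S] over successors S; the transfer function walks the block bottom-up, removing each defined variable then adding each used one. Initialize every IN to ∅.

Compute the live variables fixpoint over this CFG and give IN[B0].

Converged values:
  B0:   IN={a, b, d, e}   OUT={b, e}
  B1:   IN={b, e}   OUT={b, c, e}
  B2:   IN={b, c, e}   OUT={b, c, e}
  B3:   IN={b, c, e}   OUT={b, c, e}
  B4:   IN={c, e}   OUT={b, c, e}
  B5:   IN={b, e}   OUT={b, c}
  B6:   IN={b, c}   OUT={b, e}
  B7:   IN={b, e}   OUT={b, e}
  B8:   IN={b, e}   OUT={}

Merge at B0: OUT[B0] = IN[B1] = {b, e}
Applying B0's transfer function to that OUT value gives IN[B0] (row B0 above).

Answer: {a, b, d, e}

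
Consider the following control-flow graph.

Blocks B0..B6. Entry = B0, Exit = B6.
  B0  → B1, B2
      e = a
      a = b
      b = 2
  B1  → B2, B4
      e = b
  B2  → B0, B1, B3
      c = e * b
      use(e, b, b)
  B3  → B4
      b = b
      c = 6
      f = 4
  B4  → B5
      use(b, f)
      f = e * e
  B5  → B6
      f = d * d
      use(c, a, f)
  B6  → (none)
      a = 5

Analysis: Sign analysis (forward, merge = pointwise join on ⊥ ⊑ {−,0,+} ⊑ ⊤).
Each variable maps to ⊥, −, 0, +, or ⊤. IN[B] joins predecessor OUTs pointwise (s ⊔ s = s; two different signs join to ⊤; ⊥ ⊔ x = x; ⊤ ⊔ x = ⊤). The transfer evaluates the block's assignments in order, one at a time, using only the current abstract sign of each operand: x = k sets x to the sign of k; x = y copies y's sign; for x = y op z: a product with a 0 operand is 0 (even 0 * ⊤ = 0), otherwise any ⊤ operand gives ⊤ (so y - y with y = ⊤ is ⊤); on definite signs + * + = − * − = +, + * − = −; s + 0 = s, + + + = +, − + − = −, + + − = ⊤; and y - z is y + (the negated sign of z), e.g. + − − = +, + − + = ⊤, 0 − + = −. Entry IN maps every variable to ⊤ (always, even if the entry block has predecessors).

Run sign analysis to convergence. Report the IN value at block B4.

Answer: {a: ⊤, b: +, c: ⊤, d: ⊤, e: ⊤, f: ⊤}

Derivation:
Per-block solution:
  B0:  IN=(all ⊤)  OUT={b:+; rest ⊤}
  B1:  IN={b:+; rest ⊤}  OUT={b:+, e:+; rest ⊤}
  B2:  IN={b:+; rest ⊤}  OUT={b:+; rest ⊤}
  B3:  IN={b:+; rest ⊤}  OUT={b:+, c:+, f:+; rest ⊤}
  B4:  IN={b:+; rest ⊤}  OUT={b:+; rest ⊤}
  B5:  IN={b:+; rest ⊤}  OUT={b:+; rest ⊤}
  B6:  IN={b:+; rest ⊤}  OUT={a:+, b:+; rest ⊤}

Merge at B4: IN[B4] = OUT[B1] ⊔ OUT[B3] = {a: ⊤, b: +, c: ⊤, d: ⊤, e: ⊤, f: ⊤}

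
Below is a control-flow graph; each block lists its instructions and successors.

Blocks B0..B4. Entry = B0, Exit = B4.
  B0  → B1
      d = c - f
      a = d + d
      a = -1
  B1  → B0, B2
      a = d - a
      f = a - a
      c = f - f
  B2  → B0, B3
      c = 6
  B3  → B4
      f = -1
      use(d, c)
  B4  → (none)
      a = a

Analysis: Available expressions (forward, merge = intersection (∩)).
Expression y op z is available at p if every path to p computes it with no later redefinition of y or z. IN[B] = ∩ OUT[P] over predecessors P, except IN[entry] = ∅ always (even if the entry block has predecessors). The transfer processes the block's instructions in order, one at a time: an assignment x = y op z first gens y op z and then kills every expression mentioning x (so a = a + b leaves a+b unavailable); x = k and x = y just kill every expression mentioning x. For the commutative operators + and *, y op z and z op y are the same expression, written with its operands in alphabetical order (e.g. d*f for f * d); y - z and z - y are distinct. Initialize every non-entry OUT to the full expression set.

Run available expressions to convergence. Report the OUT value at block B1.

Answer: {a-a, d+d, f-f}

Working:
Per-block solution:
  B0:   IN={}   OUT={c-f, d+d}
  B1:   IN={c-f, d+d}   OUT={a-a, d+d, f-f}
  B2:   IN={a-a, d+d, f-f}   OUT={a-a, d+d, f-f}
  B3:   IN={a-a, d+d, f-f}   OUT={a-a, d+d}
  B4:   IN={a-a, d+d}   OUT={d+d}

Merge at B1: IN[B1] = OUT[B0] = {c-f, d+d}
Applying B1's transfer function to that IN value gives OUT[B1] (row B1 above).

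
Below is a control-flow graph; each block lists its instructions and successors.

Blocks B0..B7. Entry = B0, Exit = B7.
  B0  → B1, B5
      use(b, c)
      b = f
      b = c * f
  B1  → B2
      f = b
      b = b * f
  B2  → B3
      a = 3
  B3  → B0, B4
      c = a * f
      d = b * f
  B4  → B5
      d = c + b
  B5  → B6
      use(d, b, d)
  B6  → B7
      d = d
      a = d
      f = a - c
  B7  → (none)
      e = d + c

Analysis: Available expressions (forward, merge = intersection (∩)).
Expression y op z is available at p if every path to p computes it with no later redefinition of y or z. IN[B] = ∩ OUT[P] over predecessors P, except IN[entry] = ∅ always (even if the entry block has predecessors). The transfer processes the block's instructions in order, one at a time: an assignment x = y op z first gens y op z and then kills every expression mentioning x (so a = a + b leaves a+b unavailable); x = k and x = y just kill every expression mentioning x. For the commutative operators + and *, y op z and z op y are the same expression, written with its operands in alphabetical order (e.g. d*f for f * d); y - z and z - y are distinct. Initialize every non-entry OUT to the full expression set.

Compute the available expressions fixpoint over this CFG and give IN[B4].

Answer: {a*f, b*f}

Derivation:
Per-block solution:
  B0: | IN={} | OUT={c*f}
  B1: | IN={c*f} | OUT={}
  B2: | IN={} | OUT={}
  B3: | IN={} | OUT={a*f, b*f}
  B4: | IN={a*f, b*f} | OUT={a*f, b*f, b+c}
  B5: | IN={} | OUT={}
  B6: | IN={} | OUT={a-c}
  B7: | IN={a-c} | OUT={a-c, c+d}

Merge at B4: IN[B4] = OUT[B3] = {a*f, b*f}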